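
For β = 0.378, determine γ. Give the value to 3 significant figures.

γ = 1/√(1 − β²) = 1/√(1 − 0.378²) = 1/√(0.85712) = 1.08

γ ≈ 1.08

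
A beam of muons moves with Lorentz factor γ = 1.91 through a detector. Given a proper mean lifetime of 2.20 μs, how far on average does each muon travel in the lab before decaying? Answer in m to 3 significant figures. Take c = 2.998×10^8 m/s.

d ≈ 1070 m

β = √(1 − 1/γ²) = √(1 − 1/1.91²) = 0.85199
Dilated lifetime: Δt = γτ₀ = 1.91 × 2.20 μs = 4.2020 μs
d = vΔt = 0.85199c × 4.2020 μs = 2.5543×10^8 m/s × 4.2020×10^-6 s = 1070 m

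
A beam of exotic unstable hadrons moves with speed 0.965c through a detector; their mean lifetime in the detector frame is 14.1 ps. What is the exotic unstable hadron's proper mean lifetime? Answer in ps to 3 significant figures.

τ₀ ≈ 3.70 ps

γ = 1/√(1 − 0.965²) = 3.8132
Proper time: τ₀ = Δt/γ = 14.1/3.8132 = 3.70 ps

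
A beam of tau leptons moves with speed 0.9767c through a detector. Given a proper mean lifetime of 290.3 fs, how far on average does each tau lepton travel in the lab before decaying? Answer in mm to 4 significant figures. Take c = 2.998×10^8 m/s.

γ = 1/√(1 − 0.9767²) = 4.65963
Dilated lifetime: Δt = γτ₀ = 4.65963 × 290.3 fs = 1352.69 fs
d = vΔt = 0.9767c × 1352.69 fs = 2.92815×10^8 m/s × 1.35269×10^-12 s = 0.3961 mm

d ≈ 0.3961 mm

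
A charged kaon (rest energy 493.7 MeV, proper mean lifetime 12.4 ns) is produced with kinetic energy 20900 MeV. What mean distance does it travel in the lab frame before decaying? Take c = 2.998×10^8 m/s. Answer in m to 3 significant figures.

d ≈ 161 m

γ = 1 + K/(m₀c²) = 1 + 20900/493.7 = 43.333
β = √(1 − 1/γ²) = 0.99973
Dilated lifetime: γτ₀ = 43.333 × 12.4 ns = 537.33 ns
d = βc·γτ₀ = 0.99973 × (2.998×10^8 m/s) × 5.3733×10^-7 s = 161 m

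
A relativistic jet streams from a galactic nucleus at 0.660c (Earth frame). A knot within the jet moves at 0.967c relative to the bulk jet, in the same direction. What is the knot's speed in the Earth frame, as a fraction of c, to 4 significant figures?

Relativistic velocity addition: u = (u' + v)/(1 + u'v/c²)
= (0.967 + 0.660)/(1 + 0.967×0.660) = 1.627/1.63822 = 0.9932

u ≈ 0.9932c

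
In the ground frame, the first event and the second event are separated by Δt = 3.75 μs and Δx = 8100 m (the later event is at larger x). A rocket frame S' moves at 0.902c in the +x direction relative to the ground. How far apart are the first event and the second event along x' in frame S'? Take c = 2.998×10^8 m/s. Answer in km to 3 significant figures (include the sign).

γ = 1/√(1 − 0.902²) = 2.3162
Δx' = γ(Δx − vΔt) = 2.3162 × (8100 m − 0.902×(2.998×10^8 m/s)×3.75×10^-6 s)
= 2.3162 × (7085.9 m) = 16.4 km

Δx' ≈ 16.4 km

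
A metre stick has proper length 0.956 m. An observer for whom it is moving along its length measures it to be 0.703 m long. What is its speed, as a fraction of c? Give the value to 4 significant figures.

γ = L₀/L = 0.956/0.703 = 1.35989
β = √(1 − 1/γ²) = 0.6777

β ≈ 0.6777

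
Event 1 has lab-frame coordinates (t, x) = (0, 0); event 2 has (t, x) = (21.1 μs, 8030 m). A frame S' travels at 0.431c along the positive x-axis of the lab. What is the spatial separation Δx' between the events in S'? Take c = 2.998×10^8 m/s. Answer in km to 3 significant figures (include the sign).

Δx' ≈ 5.88 km

γ = 1/√(1 − 0.431²) = 1.1082
Δx' = γ(Δx − vΔt) = 1.1082 × (8030 m − 0.431×(2.998×10^8 m/s)×21.1×10^-6 s)
= 1.1082 × (5303.6 m) = 5.88 km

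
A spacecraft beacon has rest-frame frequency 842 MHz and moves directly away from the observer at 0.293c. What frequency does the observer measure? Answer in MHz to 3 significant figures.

Relativistic Doppler: f_obs = f_src √((1−β)/(1+β))
= 842 × √(0.70700/1.2930) = 842 × 0.73945 = 623 MHz

f_obs ≈ 623 MHz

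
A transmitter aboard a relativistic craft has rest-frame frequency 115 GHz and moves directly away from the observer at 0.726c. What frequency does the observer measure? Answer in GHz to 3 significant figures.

f_obs ≈ 45.8 GHz

Relativistic Doppler: f_obs = f_src √((1−β)/(1+β))
= 115 × √(0.27400/1.7260) = 115 × 0.39843 = 45.8 GHz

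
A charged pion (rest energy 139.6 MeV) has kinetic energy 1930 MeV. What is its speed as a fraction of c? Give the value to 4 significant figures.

β ≈ 0.9977

γ = 1 + K/(m₀c²) = 1 + 1930/139.6 = 14.8252
β = √(1 − 1/γ²) = 0.9977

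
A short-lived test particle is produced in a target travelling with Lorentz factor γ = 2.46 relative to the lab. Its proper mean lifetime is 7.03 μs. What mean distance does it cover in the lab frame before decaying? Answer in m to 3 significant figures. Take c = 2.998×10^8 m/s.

d ≈ 4740 m

β = √(1 − 1/γ²) = √(1 − 1/2.46²) = 0.91365
Dilated lifetime: Δt = γτ₀ = 2.46 × 7.03 μs = 17.294 μs
d = vΔt = 0.91365c × 17.294 μs = 2.7391×10^8 m/s × 1.7294×10^-5 s = 4740 m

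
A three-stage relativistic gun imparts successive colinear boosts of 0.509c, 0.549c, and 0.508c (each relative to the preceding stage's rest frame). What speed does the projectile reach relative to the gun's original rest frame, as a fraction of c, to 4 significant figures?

Compose boost 2: (0.549 + 0.509)/(1 + 0.549×0.509) = 1.058/1.27944 = 0.826924
Compose boost 3: (0.508 + 0.826924)/(1 + 0.508×0.826924) = 1.33492/1.42008 = 0.9400

u ≈ 0.9400c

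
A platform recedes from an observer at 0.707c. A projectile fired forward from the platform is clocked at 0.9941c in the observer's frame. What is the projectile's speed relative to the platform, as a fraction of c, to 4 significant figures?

u' ≈ 0.9661c

Inverse velocity addition: u' = (u − v)/(1 − uv/c²)
= (0.9941 − 0.707)/(1 − 0.9941×0.707) = 0.2871/0.297171 = 0.9661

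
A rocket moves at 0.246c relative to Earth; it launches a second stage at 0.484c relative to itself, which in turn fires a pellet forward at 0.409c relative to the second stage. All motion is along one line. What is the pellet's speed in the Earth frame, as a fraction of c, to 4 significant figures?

u ≈ 0.8378c

Compose boost 2: (0.484 + 0.246)/(1 + 0.484×0.246) = 0.7300/1.11906 = 0.652331
Compose boost 3: (0.409 + 0.652331)/(1 + 0.409×0.652331) = 1.06133/1.26680 = 0.8378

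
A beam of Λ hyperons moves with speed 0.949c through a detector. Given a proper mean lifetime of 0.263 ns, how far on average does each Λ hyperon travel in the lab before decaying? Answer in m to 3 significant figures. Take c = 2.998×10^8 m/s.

d ≈ 0.237 m

γ = 1/√(1 − 0.949²) = 3.1718
Dilated lifetime: Δt = γτ₀ = 3.1718 × 0.263 ns = 0.83419 ns
d = vΔt = 0.949c × 0.83419 ns = 2.8451×10^8 m/s × 8.3419×10^-10 s = 0.237 m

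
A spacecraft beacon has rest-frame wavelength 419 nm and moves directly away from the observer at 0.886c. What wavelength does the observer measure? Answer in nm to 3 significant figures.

Relativistic Doppler: λ_obs = λ_src √((1+β)/(1−β))
= 419 × √(1.8860/0.11400) = 419 × 4.0674 = 1700 nm

λ_obs ≈ 1700 nm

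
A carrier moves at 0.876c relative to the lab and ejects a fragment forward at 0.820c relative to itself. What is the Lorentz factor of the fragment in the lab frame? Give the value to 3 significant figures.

u_lab = (0.820 + 0.876)/(1 + 0.820×0.876) = 1.696/1.71832 = 0.987011
γ = 1/√(1 − 0.987011²) = 6.22

γ ≈ 6.22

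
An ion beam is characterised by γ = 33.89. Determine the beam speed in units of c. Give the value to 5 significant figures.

β ≈ 0.99956

β = √(1 − 1/γ²) = √(1 − 1/33.89²) = √(0.9991293) = 0.99956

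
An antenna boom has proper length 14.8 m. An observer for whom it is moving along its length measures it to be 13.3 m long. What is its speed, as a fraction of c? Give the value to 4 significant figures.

β ≈ 0.4387

γ = L₀/L = 14.8/13.3 = 1.11278
β = √(1 − 1/γ²) = 0.4387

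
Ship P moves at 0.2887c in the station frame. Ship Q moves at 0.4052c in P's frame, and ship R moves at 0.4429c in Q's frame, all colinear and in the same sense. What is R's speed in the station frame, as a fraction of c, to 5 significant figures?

Compose boost 2: (0.4052 + 0.2887)/(1 + 0.4052×0.2887) = 0.69390/1.116981 = 0.6212280
Compose boost 3: (0.4429 + 0.6212280)/(1 + 0.4429×0.6212280) = 1.064128/1.275142 = 0.83452

u ≈ 0.83452c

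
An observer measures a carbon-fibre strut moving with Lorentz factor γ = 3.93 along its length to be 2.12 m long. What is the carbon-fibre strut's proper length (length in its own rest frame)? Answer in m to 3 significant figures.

γ = 3.93 (given)
L₀ = γL = 3.93 × 2.12 = 8.33 m

L₀ ≈ 8.33 m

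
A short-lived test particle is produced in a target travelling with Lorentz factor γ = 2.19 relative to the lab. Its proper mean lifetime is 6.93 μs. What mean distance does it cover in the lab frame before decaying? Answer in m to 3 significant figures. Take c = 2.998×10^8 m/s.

β = √(1 − 1/γ²) = √(1 − 1/2.19²) = 0.88966
Dilated lifetime: Δt = γτ₀ = 2.19 × 6.93 μs = 15.177 μs
d = vΔt = 0.88966c × 15.177 μs = 2.6672×10^8 m/s × 1.5177×10^-5 s = 4050 m

d ≈ 4050 m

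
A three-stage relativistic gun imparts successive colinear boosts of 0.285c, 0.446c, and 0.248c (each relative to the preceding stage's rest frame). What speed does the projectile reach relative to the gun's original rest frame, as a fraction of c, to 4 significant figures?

Compose boost 2: (0.446 + 0.285)/(1 + 0.446×0.285) = 0.7310/1.12711 = 0.648561
Compose boost 3: (0.248 + 0.648561)/(1 + 0.248×0.648561) = 0.896561/1.16084 = 0.7723

u ≈ 0.7723c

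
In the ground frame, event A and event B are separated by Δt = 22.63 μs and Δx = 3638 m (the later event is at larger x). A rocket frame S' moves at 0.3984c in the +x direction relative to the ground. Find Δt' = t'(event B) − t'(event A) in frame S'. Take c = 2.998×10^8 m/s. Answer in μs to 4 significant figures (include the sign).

Δt' ≈ 19.40 μs

γ = 1/√(1 − 0.3984²) = 1.09026
Δt' = γ(Δt − vΔx/c²) = 1.09026 × (22.63 μs − 0.3984×3638 m / (2.998×10^8 m/s))
= 1.09026 × (17.7955 μs) = 19.40 μs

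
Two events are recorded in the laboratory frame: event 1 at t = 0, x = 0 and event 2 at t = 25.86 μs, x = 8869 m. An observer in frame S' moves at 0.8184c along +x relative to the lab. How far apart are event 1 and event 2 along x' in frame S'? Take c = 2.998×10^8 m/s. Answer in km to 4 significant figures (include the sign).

Δx' ≈ 4.392 km

γ = 1/√(1 − 0.8184²) = 1.74019
Δx' = γ(Δx − vΔt) = 1.74019 × (8869 m − 0.8184×(2.998×10^8 m/s)×25.86×10^-6 s)
= 1.74019 × (2524.09 m) = 4.392 km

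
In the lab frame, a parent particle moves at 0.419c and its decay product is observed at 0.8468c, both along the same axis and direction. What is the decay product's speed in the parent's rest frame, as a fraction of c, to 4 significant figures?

Inverse velocity addition: u' = (u − v)/(1 − uv/c²)
= (0.8468 − 0.419)/(1 − 0.8468×0.419) = 0.4278/0.645191 = 0.6631

u' ≈ 0.6631c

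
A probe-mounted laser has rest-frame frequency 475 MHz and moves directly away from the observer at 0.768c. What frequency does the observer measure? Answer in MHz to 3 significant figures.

Relativistic Doppler: f_obs = f_src √((1−β)/(1+β))
= 475 × √(0.23200/1.7680) = 475 × 0.36225 = 172 MHz

f_obs ≈ 172 MHz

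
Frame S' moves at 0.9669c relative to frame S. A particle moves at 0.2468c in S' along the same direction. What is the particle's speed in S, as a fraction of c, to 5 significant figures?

Relativistic velocity addition: u = (u' + v)/(1 + u'v/c²)
= (0.2468 + 0.9669)/(1 + 0.2468×0.9669) = 1.2137/1.238631 = 0.97987

u ≈ 0.97987c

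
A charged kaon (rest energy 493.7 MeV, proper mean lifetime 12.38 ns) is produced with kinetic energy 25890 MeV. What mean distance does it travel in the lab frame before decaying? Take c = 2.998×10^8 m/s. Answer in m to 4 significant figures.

γ = 1 + K/(m₀c²) = 1 + 25890/493.7 = 53.4408
β = √(1 − 1/γ²) = 0.999825
Dilated lifetime: γτ₀ = 53.4408 × 12.38 ns = 661.597 ns
d = βc·γτ₀ = 0.999825 × (2.998×10^8 m/s) × 6.61597×10^-7 s = 198.3 m

d ≈ 198.3 m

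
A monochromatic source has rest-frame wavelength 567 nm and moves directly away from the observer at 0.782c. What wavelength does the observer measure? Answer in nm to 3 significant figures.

λ_obs ≈ 1620 nm

Relativistic Doppler: λ_obs = λ_src √((1+β)/(1−β))
= 567 × √(1.7820/0.21800) = 567 × 2.8591 = 1620 nm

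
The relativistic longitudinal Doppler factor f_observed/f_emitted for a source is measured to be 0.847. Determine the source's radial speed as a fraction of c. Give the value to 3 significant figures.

f_obs/f_src = √((1−β)/(1+β)) = 0.847  ⇒  (1−β)/(1+β) = 0.71741
β = |1 − D²|/(1 + D²) = |1 − 0.71741|/(1 + 0.71741) = 0.165

β ≈ 0.165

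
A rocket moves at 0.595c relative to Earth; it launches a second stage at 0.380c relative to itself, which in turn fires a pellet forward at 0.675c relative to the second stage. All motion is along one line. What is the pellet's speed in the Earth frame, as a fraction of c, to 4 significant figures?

Compose boost 2: (0.380 + 0.595)/(1 + 0.380×0.595) = 0.9750/1.22610 = 0.795204
Compose boost 3: (0.675 + 0.795204)/(1 + 0.675×0.795204) = 1.47020/1.53676 = 0.9567

u ≈ 0.9567c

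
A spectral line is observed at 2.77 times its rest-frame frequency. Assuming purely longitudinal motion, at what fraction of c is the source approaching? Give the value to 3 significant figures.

β ≈ 0.769

f_obs/f_src = √((1+β)/(1−β)) = 2.77  ⇒  (1+β)/(1−β) = 7.6729
β = |1 − D²|/(1 + D²) = |1 − 7.6729|/(1 + 7.6729) = 0.769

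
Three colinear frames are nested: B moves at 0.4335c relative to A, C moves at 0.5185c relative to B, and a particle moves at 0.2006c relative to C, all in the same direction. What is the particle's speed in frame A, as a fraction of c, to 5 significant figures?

Compose boost 2: (0.5185 + 0.4335)/(1 + 0.5185×0.4335) = 0.95200/1.224770 = 0.7772890
Compose boost 3: (0.2006 + 0.7772890)/(1 + 0.2006×0.7772890) = 0.9778890/1.155924 = 0.84598

u ≈ 0.84598c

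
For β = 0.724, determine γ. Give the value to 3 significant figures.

γ ≈ 1.45

γ = 1/√(1 − β²) = 1/√(1 − 0.724²) = 1/√(0.47582) = 1.45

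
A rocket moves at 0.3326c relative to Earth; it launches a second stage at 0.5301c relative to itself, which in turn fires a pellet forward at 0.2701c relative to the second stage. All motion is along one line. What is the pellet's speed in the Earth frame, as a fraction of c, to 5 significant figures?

u ≈ 0.83758c

Compose boost 2: (0.5301 + 0.3326)/(1 + 0.5301×0.3326) = 0.86270/1.176311 = 0.7333943
Compose boost 3: (0.2701 + 0.7333943)/(1 + 0.2701×0.7333943) = 1.003494/1.198090 = 0.83758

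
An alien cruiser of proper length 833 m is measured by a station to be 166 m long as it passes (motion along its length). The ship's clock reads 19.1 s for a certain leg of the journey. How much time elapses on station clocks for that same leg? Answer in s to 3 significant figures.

Δt ≈ 95.8 s

Length contraction ⇒ γ = L₀/L = 833/166 = 5.0181
Time dilation: Δt = γτ₀ = 5.0181 × 19.1 s = 95.8 s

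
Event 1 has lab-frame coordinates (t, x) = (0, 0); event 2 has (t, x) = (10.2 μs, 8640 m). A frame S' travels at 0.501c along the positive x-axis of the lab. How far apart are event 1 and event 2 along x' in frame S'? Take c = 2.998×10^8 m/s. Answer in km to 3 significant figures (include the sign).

Δx' ≈ 8.21 km

γ = 1/√(1 − 0.501²) = 1.1555
Δx' = γ(Δx − vΔt) = 1.1555 × (8640 m − 0.501×(2.998×10^8 m/s)×10.2×10^-6 s)
= 1.1555 × (7108.0 m) = 8.21 km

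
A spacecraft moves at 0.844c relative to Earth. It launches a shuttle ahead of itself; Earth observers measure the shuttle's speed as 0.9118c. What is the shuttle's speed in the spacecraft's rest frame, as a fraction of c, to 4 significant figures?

Inverse velocity addition: u' = (u − v)/(1 − uv/c²)
= (0.9118 − 0.844)/(1 − 0.9118×0.844) = 0.06780/0.230441 = 0.2942

u' ≈ 0.2942c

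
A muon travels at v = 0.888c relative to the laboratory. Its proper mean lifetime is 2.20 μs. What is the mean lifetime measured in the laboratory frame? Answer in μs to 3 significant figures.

γ = 1/√(1 − 0.888²) = 2.1747
Time dilation: Δt = γτ₀ = 2.1747 × 2.20 μs = 4.78 μs

Δt ≈ 4.78 μs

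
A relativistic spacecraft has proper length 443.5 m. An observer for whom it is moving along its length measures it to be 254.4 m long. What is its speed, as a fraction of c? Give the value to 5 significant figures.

β ≈ 0.81912

γ = L₀/L = 443.5/254.4 = 1.743318
β = √(1 − 1/γ²) = 0.81912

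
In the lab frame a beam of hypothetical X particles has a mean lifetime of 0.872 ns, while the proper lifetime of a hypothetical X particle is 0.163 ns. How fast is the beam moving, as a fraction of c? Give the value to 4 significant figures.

β ≈ 0.9824

γ = Δt/τ₀ = 0.872/0.163 = 5.34969
β = √(1 − 1/γ²) = √(1 − 1/5.34969²) = 0.9824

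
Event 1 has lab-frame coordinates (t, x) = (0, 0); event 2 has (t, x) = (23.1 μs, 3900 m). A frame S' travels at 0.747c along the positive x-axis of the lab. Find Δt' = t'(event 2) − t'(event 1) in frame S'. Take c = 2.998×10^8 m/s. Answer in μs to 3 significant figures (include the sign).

Δt' ≈ 20.1 μs

γ = 1/√(1 − 0.747²) = 1.5042
Δt' = γ(Δt − vΔx/c²) = 1.5042 × (23.1 μs − 0.747×3900 m / (2.998×10^8 m/s))
= 1.5042 × (13.383 μs) = 20.1 μs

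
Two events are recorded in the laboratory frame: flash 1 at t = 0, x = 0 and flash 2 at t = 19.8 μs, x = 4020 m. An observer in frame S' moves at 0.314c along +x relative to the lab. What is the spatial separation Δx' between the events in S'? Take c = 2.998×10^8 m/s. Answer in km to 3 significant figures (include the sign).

γ = 1/√(1 − 0.314²) = 1.0533
Δx' = γ(Δx − vΔt) = 1.0533 × (4020 m − 0.314×(2.998×10^8 m/s)×19.8×10^-6 s)
= 1.0533 × (2156.1 m) = 2.27 km

Δx' ≈ 2.27 km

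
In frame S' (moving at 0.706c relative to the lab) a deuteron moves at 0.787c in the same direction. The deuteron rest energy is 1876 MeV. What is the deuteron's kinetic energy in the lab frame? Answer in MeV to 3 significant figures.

K ≈ 4800 MeV

u_lab = (0.787 + 0.706)/(1 + 0.787×0.706) = 0.959745
γ = 1/√(1 − 0.959745²) = 3.5603
K = (γ − 1)m₀c² = (3.5603 − 1) × 1876 = 2.5603 × 1876 = 4800 MeV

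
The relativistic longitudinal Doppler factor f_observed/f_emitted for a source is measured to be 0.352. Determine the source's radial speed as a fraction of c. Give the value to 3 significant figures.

f_obs/f_src = √((1−β)/(1+β)) = 0.352  ⇒  (1−β)/(1+β) = 0.12390
β = |1 − D²|/(1 + D²) = |1 − 0.12390|/(1 + 0.12390) = 0.780

β ≈ 0.780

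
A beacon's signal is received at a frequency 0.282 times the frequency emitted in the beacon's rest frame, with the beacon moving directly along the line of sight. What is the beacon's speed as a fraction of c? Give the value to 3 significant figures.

f_obs/f_src = √((1−β)/(1+β)) = 0.282  ⇒  (1−β)/(1+β) = 0.079524
β = |1 − D²|/(1 + D²) = |1 − 0.079524|/(1 + 0.079524) = 0.853

β ≈ 0.853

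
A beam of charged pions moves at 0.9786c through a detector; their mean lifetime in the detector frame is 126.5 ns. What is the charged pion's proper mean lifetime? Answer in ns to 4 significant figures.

γ = 1/√(1 − 0.9786²) = 4.85975
Proper time: τ₀ = Δt/γ = 126.5/4.85975 = 26.03 ns

τ₀ ≈ 26.03 ns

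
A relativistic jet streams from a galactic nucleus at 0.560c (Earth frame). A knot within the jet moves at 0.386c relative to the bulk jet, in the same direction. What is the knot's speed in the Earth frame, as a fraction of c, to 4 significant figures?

Relativistic velocity addition: u = (u' + v)/(1 + u'v/c²)
= (0.386 + 0.560)/(1 + 0.386×0.560) = 0.9460/1.21616 = 0.7779

u ≈ 0.7779c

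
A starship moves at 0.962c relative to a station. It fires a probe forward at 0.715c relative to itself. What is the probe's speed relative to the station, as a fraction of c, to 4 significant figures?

Relativistic velocity addition: u = (u' + v)/(1 + u'v/c²)
= (0.715 + 0.962)/(1 + 0.715×0.962) = 1.677/1.68783 = 0.9936

u ≈ 0.9936c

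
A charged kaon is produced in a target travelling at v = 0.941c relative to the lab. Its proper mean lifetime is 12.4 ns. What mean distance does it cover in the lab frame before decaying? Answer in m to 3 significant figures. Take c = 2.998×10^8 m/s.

d ≈ 10.3 m

γ = 1/√(1 − 0.941²) = 2.9550
Dilated lifetime: Δt = γτ₀ = 2.9550 × 12.4 ns = 36.642 ns
d = vΔt = 0.941c × 36.642 ns = 2.8211×10^8 m/s × 3.6642×10^-8 s = 10.3 m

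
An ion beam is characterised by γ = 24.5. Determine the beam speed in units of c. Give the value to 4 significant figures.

β ≈ 0.9992

β = √(1 − 1/γ²) = √(1 − 1/24.5²) = √(0.998334) = 0.9992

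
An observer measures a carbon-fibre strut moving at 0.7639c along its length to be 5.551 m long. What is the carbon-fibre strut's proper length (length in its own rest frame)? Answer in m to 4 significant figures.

L₀ ≈ 8.602 m

γ = 1/√(1 − 0.7639²) = 1.54958
L₀ = γL = 1.54958 × 5.551 = 8.602 m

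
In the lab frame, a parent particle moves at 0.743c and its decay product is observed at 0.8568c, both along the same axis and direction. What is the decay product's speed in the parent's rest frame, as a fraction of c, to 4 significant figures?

Inverse velocity addition: u' = (u − v)/(1 − uv/c²)
= (0.8568 − 0.743)/(1 − 0.8568×0.743) = 0.1138/0.363398 = 0.3132

u' ≈ 0.3132c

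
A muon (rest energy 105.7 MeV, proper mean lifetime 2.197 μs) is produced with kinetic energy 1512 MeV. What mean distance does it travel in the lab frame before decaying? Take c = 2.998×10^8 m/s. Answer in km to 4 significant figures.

γ = 1 + K/(m₀c²) = 1 + 1512/105.7 = 15.3046
β = √(1 − 1/γ²) = 0.997863
Dilated lifetime: γτ₀ = 15.3046 × 2.197 μs = 33.6243 μs
d = βc·γτ₀ = 0.997863 × (2.998×10^8 m/s) × 3.36243×10^-5 s = 10.06 km

d ≈ 10.06 km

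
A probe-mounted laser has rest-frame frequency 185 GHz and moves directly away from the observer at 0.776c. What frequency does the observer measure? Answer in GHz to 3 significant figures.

f_obs ≈ 65.7 GHz

Relativistic Doppler: f_obs = f_src √((1−β)/(1+β))
= 185 × √(0.22400/1.7760) = 185 × 0.35514 = 65.7 GHz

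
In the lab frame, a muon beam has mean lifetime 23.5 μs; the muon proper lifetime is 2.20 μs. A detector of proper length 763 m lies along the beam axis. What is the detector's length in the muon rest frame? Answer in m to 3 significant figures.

Time dilation ⇒ γ = Δt/τ₀ = 23.5/2.20 = 10.682
Length contraction: L = L₀/γ = 763/10.682 = 71.4 m

L ≈ 71.4 m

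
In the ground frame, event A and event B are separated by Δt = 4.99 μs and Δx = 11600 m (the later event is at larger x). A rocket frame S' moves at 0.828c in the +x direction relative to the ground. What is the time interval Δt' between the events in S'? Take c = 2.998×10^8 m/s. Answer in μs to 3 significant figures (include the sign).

γ = 1/√(1 − 0.828²) = 1.7834
Δt' = γ(Δt − vΔx/c²) = 1.7834 × (4.99 μs − 0.828×11600 m / (2.998×10^8 m/s))
= 1.7834 × (-27.047 μs) = -48.2 μs

Δt' ≈ -48.2 μs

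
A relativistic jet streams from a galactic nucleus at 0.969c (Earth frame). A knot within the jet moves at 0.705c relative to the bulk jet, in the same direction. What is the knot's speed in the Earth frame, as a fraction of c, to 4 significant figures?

u ≈ 0.9946c

Relativistic velocity addition: u = (u' + v)/(1 + u'v/c²)
= (0.705 + 0.969)/(1 + 0.705×0.969) = 1.674/1.68314 = 0.9946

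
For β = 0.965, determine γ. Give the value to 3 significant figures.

γ ≈ 3.81

γ = 1/√(1 − β²) = 1/√(1 − 0.965²) = 1/√(0.068775) = 3.81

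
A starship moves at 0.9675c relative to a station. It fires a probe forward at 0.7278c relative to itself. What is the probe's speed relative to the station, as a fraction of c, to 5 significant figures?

Relativistic velocity addition: u = (u' + v)/(1 + u'v/c²)
= (0.7278 + 0.9675)/(1 + 0.7278×0.9675) = 1.6953/1.704147 = 0.99481

u ≈ 0.99481c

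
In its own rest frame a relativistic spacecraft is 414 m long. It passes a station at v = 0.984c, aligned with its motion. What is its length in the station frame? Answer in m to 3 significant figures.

L ≈ 73.8 m

γ = 1/√(1 − 0.984²) = 5.6127
Length contraction: L = L₀/γ = 414/5.6127 = 73.8 m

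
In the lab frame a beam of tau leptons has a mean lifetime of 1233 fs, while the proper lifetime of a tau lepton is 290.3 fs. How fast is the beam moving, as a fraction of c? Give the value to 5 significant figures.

γ = Δt/τ₀ = 1233/290.3 = 4.247330
β = √(1 − 1/γ²) = √(1 − 1/4.247330²) = 0.97189

β ≈ 0.97189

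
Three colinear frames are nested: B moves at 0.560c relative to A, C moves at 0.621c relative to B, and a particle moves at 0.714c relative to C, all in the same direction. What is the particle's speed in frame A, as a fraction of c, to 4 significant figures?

Compose boost 2: (0.621 + 0.560)/(1 + 0.621×0.560) = 1.181/1.34776 = 0.876269
Compose boost 3: (0.714 + 0.876269)/(1 + 0.714×0.876269) = 1.59027/1.62566 = 0.9782

u ≈ 0.9782c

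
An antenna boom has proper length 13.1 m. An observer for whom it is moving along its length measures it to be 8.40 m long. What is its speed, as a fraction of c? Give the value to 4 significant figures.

γ = L₀/L = 13.1/8.40 = 1.55952
β = √(1 − 1/γ²) = 0.7674

β ≈ 0.7674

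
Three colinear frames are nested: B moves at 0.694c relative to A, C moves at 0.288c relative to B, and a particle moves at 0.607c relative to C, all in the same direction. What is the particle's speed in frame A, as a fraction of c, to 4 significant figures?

u ≈ 0.9523c

Compose boost 2: (0.288 + 0.694)/(1 + 0.288×0.694) = 0.9820/1.19987 = 0.818421
Compose boost 3: (0.607 + 0.818421)/(1 + 0.607×0.818421) = 1.42542/1.49678 = 0.9523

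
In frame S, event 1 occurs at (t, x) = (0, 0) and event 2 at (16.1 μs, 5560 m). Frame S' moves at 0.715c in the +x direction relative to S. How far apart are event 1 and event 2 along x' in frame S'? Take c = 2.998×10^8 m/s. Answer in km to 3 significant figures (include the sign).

γ = 1/√(1 − 0.715²) = 1.4304
Δx' = γ(Δx − vΔt) = 1.4304 × (5560 m − 0.715×(2.998×10^8 m/s)×16.1×10^-6 s)
= 1.4304 × (2108.9 m) = 3.02 km

Δx' ≈ 3.02 km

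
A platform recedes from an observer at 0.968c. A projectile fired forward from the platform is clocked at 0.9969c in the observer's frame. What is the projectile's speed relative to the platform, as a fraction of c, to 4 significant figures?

u' ≈ 0.8257c

Inverse velocity addition: u' = (u − v)/(1 − uv/c²)
= (0.9969 − 0.968)/(1 − 0.9969×0.968) = 0.02890/0.0350008 = 0.8257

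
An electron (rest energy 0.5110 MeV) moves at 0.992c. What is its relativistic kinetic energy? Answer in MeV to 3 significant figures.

K ≈ 3.54 MeV

γ = 1/√(1 − 0.992²) = 7.9216
K = (γ − 1)m₀c² = (7.9216 − 1) × 0.5110 MeV = 6.9216 × 0.5110 MeV = 3.54 MeV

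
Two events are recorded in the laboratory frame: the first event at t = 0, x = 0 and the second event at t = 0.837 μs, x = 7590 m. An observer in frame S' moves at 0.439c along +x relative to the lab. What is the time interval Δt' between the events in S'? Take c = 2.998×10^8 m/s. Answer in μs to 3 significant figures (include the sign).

γ = 1/√(1 − 0.439²) = 1.1130
Δt' = γ(Δt − vΔx/c²) = 1.1130 × (0.837 μs − 0.439×7590 m / (2.998×10^8 m/s))
= 1.1130 × (-10.277 μs) = -11.4 μs

Δt' ≈ -11.4 μs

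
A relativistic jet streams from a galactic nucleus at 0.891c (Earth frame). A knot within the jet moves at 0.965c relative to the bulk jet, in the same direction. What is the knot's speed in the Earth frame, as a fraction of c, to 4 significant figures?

u ≈ 0.9979c

Relativistic velocity addition: u = (u' + v)/(1 + u'v/c²)
= (0.965 + 0.891)/(1 + 0.965×0.891) = 1.856/1.85981 = 0.9979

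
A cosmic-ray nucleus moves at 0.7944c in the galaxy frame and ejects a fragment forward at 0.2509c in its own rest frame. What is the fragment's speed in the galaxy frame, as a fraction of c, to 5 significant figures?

u ≈ 0.87158c

Compose boost 2: (0.2509 + 0.7944)/(1 + 0.2509×0.7944) = 1.0453/1.199315 = 0.87158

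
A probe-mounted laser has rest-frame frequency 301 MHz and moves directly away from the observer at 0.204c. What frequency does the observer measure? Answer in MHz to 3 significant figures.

Relativistic Doppler: f_obs = f_src √((1−β)/(1+β))
= 301 × √(0.79600/1.2040) = 301 × 0.81310 = 245 MHz

f_obs ≈ 245 MHz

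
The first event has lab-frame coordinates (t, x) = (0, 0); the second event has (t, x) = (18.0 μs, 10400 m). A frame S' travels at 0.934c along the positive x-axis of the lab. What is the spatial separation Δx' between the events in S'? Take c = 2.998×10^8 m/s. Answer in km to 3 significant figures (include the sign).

Δx' ≈ 15.0 km

γ = 1/√(1 − 0.934²) = 2.7990
Δx' = γ(Δx − vΔt) = 2.7990 × (10400 m − 0.934×(2.998×10^8 m/s)×18.0×10^-6 s)
= 2.7990 × (5359.8 m) = 15.0 km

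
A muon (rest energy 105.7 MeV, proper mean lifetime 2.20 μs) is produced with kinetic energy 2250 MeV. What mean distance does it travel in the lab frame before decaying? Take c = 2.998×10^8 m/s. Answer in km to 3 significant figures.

γ = 1 + K/(m₀c²) = 1 + 2250/105.7 = 22.287
β = √(1 − 1/γ²) = 0.99899
Dilated lifetime: γτ₀ = 22.287 × 2.20 μs = 49.031 μs
d = βc·γτ₀ = 0.99899 × (2.998×10^8 m/s) × 4.9031×10^-5 s = 14.7 km

d ≈ 14.7 km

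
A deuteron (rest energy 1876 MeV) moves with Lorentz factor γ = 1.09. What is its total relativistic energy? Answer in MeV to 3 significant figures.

E ≈ 2040 MeV

γ = 1.09 (given)
E = γm₀c² = 1.09 × 1876 MeV = 2040 MeV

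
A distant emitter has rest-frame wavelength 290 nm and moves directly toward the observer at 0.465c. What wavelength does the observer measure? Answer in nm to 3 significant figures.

Relativistic Doppler: λ_obs = λ_src √((1−β)/(1+β))
= 290 × √(0.53500/1.4650) = 290 × 0.60431 = 175 nm

λ_obs ≈ 175 nm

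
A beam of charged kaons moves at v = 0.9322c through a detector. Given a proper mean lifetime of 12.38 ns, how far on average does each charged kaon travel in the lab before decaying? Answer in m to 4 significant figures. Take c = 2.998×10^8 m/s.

γ = 1/√(1 − 0.9322²) = 2.76286
Dilated lifetime: Δt = γτ₀ = 2.76286 × 12.38 ns = 34.2042 ns
d = vΔt = 0.9322c × 34.2042 ns = 2.79474×10^8 m/s × 3.42042×10^-8 s = 9.559 m

d ≈ 9.559 m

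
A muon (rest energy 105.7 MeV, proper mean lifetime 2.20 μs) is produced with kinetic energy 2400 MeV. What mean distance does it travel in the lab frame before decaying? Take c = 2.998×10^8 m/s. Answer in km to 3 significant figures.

γ = 1 + K/(m₀c²) = 1 + 2400/105.7 = 23.706
β = √(1 − 1/γ²) = 0.99911
Dilated lifetime: γτ₀ = 23.706 × 2.20 μs = 52.153 μs
d = βc·γτ₀ = 0.99911 × (2.998×10^8 m/s) × 5.2153×10^-5 s = 15.6 km

d ≈ 15.6 km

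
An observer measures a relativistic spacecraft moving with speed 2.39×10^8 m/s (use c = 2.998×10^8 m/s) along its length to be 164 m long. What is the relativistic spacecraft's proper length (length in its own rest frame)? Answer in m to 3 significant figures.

L₀ ≈ 272 m

β = v/c = 2.39×10^8 / 2.998×10^8 = 0.79720
γ = 1/√(1 − 0.79720²) = 1.6564
L₀ = γL = 1.6564 × 164 = 272 m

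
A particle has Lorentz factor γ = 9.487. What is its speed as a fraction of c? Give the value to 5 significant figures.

β = √(1 − 1/γ²) = √(1 − 1/9.487²) = √(0.9888893) = 0.99443

β ≈ 0.99443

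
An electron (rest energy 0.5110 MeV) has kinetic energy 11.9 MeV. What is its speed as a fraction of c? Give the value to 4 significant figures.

γ = 1 + K/(m₀c²) = 1 + 11.9/0.5110 = 24.2877
β = √(1 − 1/γ²) = 0.9992

β ≈ 0.9992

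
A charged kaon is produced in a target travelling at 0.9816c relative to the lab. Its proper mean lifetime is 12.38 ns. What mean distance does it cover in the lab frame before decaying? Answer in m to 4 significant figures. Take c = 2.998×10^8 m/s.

d ≈ 19.08 m

γ = 1/√(1 − 0.9816²) = 5.23701
Dilated lifetime: Δt = γτ₀ = 5.23701 × 12.38 ns = 64.8341 ns
d = vΔt = 0.9816c × 64.8341 ns = 2.94284×10^8 m/s × 6.48341×10^-8 s = 19.08 m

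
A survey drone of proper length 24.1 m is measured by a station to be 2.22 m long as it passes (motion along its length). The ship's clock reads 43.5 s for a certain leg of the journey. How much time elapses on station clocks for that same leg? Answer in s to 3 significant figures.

Δt ≈ 472 s

Length contraction ⇒ γ = L₀/L = 24.1/2.22 = 10.856
Time dilation: Δt = γτ₀ = 10.856 × 43.5 s = 472 s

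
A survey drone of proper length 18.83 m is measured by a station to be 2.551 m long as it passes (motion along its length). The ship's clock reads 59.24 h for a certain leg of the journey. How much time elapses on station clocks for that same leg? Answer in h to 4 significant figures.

Δt ≈ 437.3 h

Length contraction ⇒ γ = L₀/L = 18.83/2.551 = 7.38142
Time dilation: Δt = γτ₀ = 7.38142 × 59.24 h = 437.3 h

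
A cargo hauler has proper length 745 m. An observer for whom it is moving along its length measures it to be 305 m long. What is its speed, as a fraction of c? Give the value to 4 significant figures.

β ≈ 0.9124

γ = L₀/L = 745/305 = 2.44262
β = √(1 − 1/γ²) = 0.9124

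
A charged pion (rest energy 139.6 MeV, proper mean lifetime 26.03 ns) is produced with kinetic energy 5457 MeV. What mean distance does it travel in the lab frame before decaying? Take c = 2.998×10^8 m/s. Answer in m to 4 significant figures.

γ = 1 + K/(m₀c²) = 1 + 5457/139.6 = 40.0903
β = √(1 − 1/γ²) = 0.999689
Dilated lifetime: γτ₀ = 40.0903 × 26.03 ns = 1043.55 ns
d = βc·γτ₀ = 0.999689 × (2.998×10^8 m/s) × 1.04355×10^-6 s = 312.8 m

d ≈ 312.8 m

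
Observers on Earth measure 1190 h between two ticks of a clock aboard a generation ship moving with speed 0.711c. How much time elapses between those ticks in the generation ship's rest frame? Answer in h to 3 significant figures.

τ₀ ≈ 837 h

γ = 1/√(1 − 0.711²) = 1.4221
Proper time: τ₀ = Δt/γ = 1190/1.4221 = 837 h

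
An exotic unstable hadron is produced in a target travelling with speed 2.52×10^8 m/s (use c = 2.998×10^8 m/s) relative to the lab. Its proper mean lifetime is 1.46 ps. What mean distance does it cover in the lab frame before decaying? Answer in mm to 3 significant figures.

d ≈ 0.679 mm

β = v/c = 2.52×10^8 / 2.998×10^8 = 0.84056
γ = 1/√(1 − 0.84056²) = 1.8460
Dilated lifetime: Δt = γτ₀ = 1.8460 × 1.46 ps = 2.6951 ps
d = vΔt = 0.84056c × 2.6951 ps = 2.5200×10^8 m/s × 2.6951×10^-12 s = 0.679 mm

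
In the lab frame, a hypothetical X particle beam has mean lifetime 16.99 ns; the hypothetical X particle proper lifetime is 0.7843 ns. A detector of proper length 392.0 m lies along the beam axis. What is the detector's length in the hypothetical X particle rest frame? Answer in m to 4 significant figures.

L ≈ 18.10 m

Time dilation ⇒ γ = Δt/τ₀ = 16.99/0.7843 = 21.6626
Length contraction: L = L₀/γ = 392.0/21.6626 = 18.10 m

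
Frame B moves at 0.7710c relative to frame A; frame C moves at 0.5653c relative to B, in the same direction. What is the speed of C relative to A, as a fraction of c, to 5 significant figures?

u ≈ 0.93067c

Compose boost 2: (0.5653 + 0.7710)/(1 + 0.5653×0.7710) = 1.3363/1.435846 = 0.93067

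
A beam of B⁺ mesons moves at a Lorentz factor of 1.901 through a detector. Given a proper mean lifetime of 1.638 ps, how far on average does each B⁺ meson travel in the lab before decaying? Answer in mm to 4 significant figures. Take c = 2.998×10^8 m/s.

d ≈ 0.7939 mm

β = √(1 − 1/γ²) = √(1 − 1/1.901²) = 0.850460
Dilated lifetime: Δt = γτ₀ = 1.901 × 1.638 ps = 3.11384 ps
d = vΔt = 0.850460c × 3.11384 ps = 2.54968×10^8 m/s × 3.11384×10^-12 s = 0.7939 mm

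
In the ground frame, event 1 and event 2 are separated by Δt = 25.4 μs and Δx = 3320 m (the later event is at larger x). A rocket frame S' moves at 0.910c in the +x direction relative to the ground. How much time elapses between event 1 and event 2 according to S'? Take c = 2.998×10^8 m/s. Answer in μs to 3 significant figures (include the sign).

Δt' ≈ 37.0 μs

γ = 1/√(1 − 0.910²) = 2.4119
Δt' = γ(Δt − vΔx/c²) = 2.4119 × (25.4 μs − 0.910×3320 m / (2.998×10^8 m/s))
= 2.4119 × (15.323 μs) = 37.0 μs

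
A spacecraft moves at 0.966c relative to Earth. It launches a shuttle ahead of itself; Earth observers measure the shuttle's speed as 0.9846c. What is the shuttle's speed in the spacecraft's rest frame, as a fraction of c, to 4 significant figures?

Inverse velocity addition: u' = (u − v)/(1 − uv/c²)
= (0.9846 − 0.966)/(1 − 0.9846×0.966) = 0.01860/0.0488764 = 0.3806

u' ≈ 0.3806c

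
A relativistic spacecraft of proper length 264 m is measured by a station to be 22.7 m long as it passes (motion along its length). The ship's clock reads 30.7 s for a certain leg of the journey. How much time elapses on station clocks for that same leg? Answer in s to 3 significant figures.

Length contraction ⇒ γ = L₀/L = 264/22.7 = 11.630
Time dilation: Δt = γτ₀ = 11.630 × 30.7 s = 357 s

Δt ≈ 357 s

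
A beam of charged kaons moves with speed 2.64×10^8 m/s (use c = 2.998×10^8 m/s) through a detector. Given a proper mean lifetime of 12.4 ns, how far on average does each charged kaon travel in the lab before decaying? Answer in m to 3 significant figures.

β = v/c = 2.64×10^8 / 2.998×10^8 = 0.88059
γ = 1/√(1 − 0.88059²) = 2.1102
Dilated lifetime: Δt = γτ₀ = 2.1102 × 12.4 ns = 26.167 ns
d = vΔt = 0.88059c × 26.167 ns = 2.6400×10^8 m/s × 2.6167×10^-8 s = 6.91 m

d ≈ 6.91 m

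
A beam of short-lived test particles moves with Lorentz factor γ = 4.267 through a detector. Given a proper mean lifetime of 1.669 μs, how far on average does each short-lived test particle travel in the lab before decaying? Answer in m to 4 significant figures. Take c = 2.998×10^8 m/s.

β = √(1 − 1/γ²) = √(1 − 1/4.267²) = 0.972151
Dilated lifetime: Δt = γτ₀ = 4.267 × 1.669 μs = 7.12162 μs
d = vΔt = 0.972151c × 7.12162 μs = 2.91451×10^8 m/s × 7.12162×10^-6 s = 2076 m

d ≈ 2076 m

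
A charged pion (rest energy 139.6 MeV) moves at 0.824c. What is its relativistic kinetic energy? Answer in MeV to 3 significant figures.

γ = 1/√(1 − 0.824²) = 1.7649
K = (γ − 1)m₀c² = (1.7649 − 1) × 139.6 MeV = 0.76495 × 139.6 MeV = 107 MeV

K ≈ 107 MeV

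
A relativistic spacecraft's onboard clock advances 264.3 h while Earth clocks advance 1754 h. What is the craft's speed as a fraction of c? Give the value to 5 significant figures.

β ≈ 0.98858

γ = Δt/τ₀ = 1754/264.3 = 6.636398
β = √(1 − 1/γ²) = √(1 − 1/6.636398²) = 0.98858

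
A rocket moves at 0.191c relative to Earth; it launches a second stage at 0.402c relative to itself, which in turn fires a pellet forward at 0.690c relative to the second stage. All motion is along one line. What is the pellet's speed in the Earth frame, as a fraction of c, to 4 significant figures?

Compose boost 2: (0.402 + 0.191)/(1 + 0.402×0.191) = 0.5930/1.07678 = 0.550715
Compose boost 3: (0.690 + 0.550715)/(1 + 0.690×0.550715) = 1.24072/1.37999 = 0.8991

u ≈ 0.8991c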